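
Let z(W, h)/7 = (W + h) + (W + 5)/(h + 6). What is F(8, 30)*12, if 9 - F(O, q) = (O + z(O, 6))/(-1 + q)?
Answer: 61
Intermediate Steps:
z(W, h) = 7*W + 7*h + 7*(5 + W)/(6 + h) (z(W, h) = 7*((W + h) + (W + 5)/(h + 6)) = 7*((W + h) + (5 + W)/(6 + h)) = 7*(W + h + (5 + W)/(6 + h)) = 7*W + 7*h + 7*(5 + W)/(6 + h))
F(O, q) = 9 - (539/12 + 103*O/12)/(-1 + q) (F(O, q) = 9 - (O + 7*(5 + 6**2 + 6*6 + 7*O + O*6)/(6 + 6))/(-1 + q) = 9 - (O + 7*(5 + 36 + 36 + 7*O + 6*O)/12)/(-1 + q) = 9 - (O + 7*(1/12)*(77 + 13*O))/(-1 + q) = 9 - (O + (539/12 + 91*O/12))/(-1 + q) = 9 - (539/12 + 103*O/12)/(-1 + q))
F(8, 30)*12 = ((-647 - 103*8 + 108*30)/(12*(-1 + 30)))*12 = ((1/12)*(-647 - 824 + 3240)/29)*12 = ((1/12)*(1/29)*1769)*12 = (61/12)*12 = 61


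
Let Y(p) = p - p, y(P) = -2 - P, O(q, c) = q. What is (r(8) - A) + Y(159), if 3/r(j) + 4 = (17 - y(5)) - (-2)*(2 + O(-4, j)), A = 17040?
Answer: -272637/16 ≈ -17040.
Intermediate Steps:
Y(p) = 0
r(j) = 3/16 (r(j) = 3/(-4 + ((17 - (-2 - 1*5)) - (-2)*(2 - 4))) = 3/(-4 + ((17 - (-2 - 5)) - (-2)*(-2))) = 3/(-4 + ((17 - 1*(-7)) - 1*4)) = 3/(-4 + ((17 + 7) - 4)) = 3/(-4 + (24 - 4)) = 3/(-4 + 20) = 3/16)
(r(8) - A) + Y(159) = (3/16 - 1*17040) + 0 = (3/16 - 17040) + 0 = -272637/16 + 0 = -272637/16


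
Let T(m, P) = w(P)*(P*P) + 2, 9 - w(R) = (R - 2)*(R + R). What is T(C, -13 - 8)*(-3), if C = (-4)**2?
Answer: 1266105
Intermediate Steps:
w(R) = 9 - 2*R*(-2 + R) (w(R) = 9 - (R - 2)*(R + R) = 9 - (-2 + R)*2*R = 9 - 2*R*(-2 + R))
C = 16
T(m, P) = 2 + P**2*(9 - 2*P**2 + 4*P) (T(m, P) = (9 - 2*P**2 + 4*P)*(P*P) + 2 = (9 - 2*P**2 + 4*P)*P**2 + 2 = P**2*(9 - 2*P**2 + 4*P) + 2 = 2 + P**2*(9 - 2*P**2 + 4*P))
T(C, -13 - 8)*(-3) = (2 + (-13 - 8)**2*(9 - 2*(-13 - 8)**2 + 4*(-13 - 8)))*(-3) = (2 + (-21)**2*(9 - 2*(-21)**2 + 4*(-21)))*(-3) = (2 + 441*(9 - 2*441 - 84))*(-3) = (2 + 441*(9 - 882 - 84))*(-3) = (2 + 441*(-957))*(-3) = (2 - 422037)*(-3) = -422035*(-3) = 1266105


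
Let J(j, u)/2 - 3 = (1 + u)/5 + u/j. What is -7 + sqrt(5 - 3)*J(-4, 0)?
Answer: -7 + 32*sqrt(2)/5 ≈ 2.0510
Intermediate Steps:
J(j, u) = 32/5 + 2*u/5 + 2*u/j (J(j, u) = 6 + 2*((1 + u)/5 + u/j) = 6 + 2*((1 + u)*(1/5) + u/j) = 6 + 2*((1/5 + u/5) + u/j) = 6 + 2*(1/5 + u/5 + u/j) = 6 + (2/5 + 2*u/5 + 2*u/j) = 32/5 + 2*u/5 + 2*u/j)
-7 + sqrt(5 - 3)*J(-4, 0) = -7 + sqrt(5 - 3)*((2/5)*(5*0 - 4*(16 + 0))/(-4)) = -7 + sqrt(2)*((2/5)*(-1/4)*(0 - 4*16)) = -7 + sqrt(2)*((2/5)*(-1/4)*(0 - 64)) = -7 + sqrt(2)*((2/5)*(-1/4)*(-64)) = -7 + sqrt(2)*(32/5) = -7 + 32*sqrt(2)/5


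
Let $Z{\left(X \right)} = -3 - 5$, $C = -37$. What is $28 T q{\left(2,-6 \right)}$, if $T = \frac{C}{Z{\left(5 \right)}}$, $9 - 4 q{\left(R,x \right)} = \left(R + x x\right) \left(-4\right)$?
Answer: $\frac{41699}{8} \approx 5212.4$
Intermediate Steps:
$Z{\left(X \right)} = -8$ ($Z{\left(X \right)} = -3 - 5 = -8$)
$q{\left(R,x \right)} = \frac{9}{4} + R + x^{2}$ ($q{\left(R,x \right)} = \frac{9}{4} - \frac{\left(R + x x\right) \left(-4\right)}{4} = \frac{9}{4} - \frac{\left(R + x^{2}\right) \left(-4\right)}{4} = \frac{9}{4} - \frac{- 4 R - 4 x^{2}}{4} = \frac{9}{4} + \left(R + x^{2}\right) = \frac{9}{4} + R + x^{2}$)
$T = \frac{37}{8}$ ($T = - \frac{37}{-8} = \left(-37\right) \left(- \frac{1}{8}\right) = \frac{37}{8} \approx 4.625$)
$28 T q{\left(2,-6 \right)} = 28 \cdot \frac{37}{8} \left(\frac{9}{4} + 2 + \left(-6\right)^{2}\right) = \frac{259 \left(\frac{9}{4} + 2 + 36\right)}{2} = \frac{259}{2} \cdot \frac{161}{4} = \frac{41699}{8}$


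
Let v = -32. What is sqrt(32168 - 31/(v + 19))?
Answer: 7*sqrt(110955)/13 ≈ 179.36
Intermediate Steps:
sqrt(32168 - 31/(v + 19)) = sqrt(32168 - 31/(-32 + 19)) = sqrt(32168 - 31/(-13)) = sqrt(32168 - 31*(-1/13)) = sqrt(32168 + 31/13) = sqrt(418215/13) = 7*sqrt(110955)/13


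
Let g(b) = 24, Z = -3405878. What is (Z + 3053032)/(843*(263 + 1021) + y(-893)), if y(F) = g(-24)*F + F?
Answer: -352846/1060087 ≈ -0.33285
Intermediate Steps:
y(F) = 25*F (y(F) = 24*F + F = 25*F)
(Z + 3053032)/(843*(263 + 1021) + y(-893)) = (-3405878 + 3053032)/(843*(263 + 1021) + 25*(-893)) = -352846/(843*1284 - 22325) = -352846/(1082412 - 22325) = -352846/1060087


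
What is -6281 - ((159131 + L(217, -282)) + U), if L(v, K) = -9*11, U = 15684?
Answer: -180997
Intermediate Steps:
L(v, K) = -99
-6281 - ((159131 + L(217, -282)) + U) = -6281 - ((159131 - 99) + 15684) = -6281 - (159032 + 15684) = -6281 - 1*174716 = -6281 - 174716 = -180997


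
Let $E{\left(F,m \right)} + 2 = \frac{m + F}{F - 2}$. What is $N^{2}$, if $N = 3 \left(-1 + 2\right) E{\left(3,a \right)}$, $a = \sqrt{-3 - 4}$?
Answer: $-54 + 18 i \sqrt{7} \approx -54.0 + 47.624 i$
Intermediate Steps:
$a = i \sqrt{7}$ ($a = \sqrt{-7} = i \sqrt{7} \approx 2.6458 i$)
$E{\left(F,m \right)} = -2 + \frac{F + m}{-2 + F}$ ($E{\left(F,m \right)} = -2 + \frac{m + F}{F - 2} = -2 + \frac{F + m}{-2 + F}$)
$N = 3 + 3 i \sqrt{7}$ ($N = 3 \left(-1 + 2\right) \frac{4 + i \sqrt{7} - 3}{-2 + 3} = 3 \cdot 1 \frac{4 + i \sqrt{7} - 3}{1} = 3 \cdot 1 \left(1 + i \sqrt{7}\right) = 3 \left(1 + i \sqrt{7}\right) = 3 + 3 i \sqrt{7} \approx 3.0 + 7.9373 i$)
$N^{2} = \left(3 + 3 i \sqrt{7}\right)^{2}$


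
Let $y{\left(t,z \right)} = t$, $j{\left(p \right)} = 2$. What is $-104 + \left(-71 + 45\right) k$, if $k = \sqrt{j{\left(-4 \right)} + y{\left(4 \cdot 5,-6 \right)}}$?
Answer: $-104 - 26 \sqrt{22} \approx -225.95$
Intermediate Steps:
$k = \sqrt{22}$ ($k = \sqrt{2 + 4 \cdot 5} = \sqrt{2 + 20} = \sqrt{22} \approx 4.6904$)
$-104 + \left(-71 + 45\right) k = -104 + \left(-71 + 45\right) \sqrt{22} = -104 - 26 \sqrt{22}$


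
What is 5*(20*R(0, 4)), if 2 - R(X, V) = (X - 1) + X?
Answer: 300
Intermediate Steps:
R(X, V) = 3 - 2*X (R(X, V) = 2 - ((X - 1) + X) = 2 - ((-1 + X) + X) = 2 - (-1 + 2*X) = 2 + (1 - 2*X) = 3 - 2*X)
5*(20*R(0, 4)) = 5*(20*(3 - 2*0)) = 5*(20*(3 + 0)) = 5*(20*3) = 5*60 = 300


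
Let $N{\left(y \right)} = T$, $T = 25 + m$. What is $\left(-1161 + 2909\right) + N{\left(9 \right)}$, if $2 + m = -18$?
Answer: $1753$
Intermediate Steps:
$m = -20$ ($m = -2 - 18 = -20$)
$T = 5$ ($T = 25 - 20 = 5$)
$N{\left(y \right)} = 5$
$\left(-1161 + 2909\right) + N{\left(9 \right)} = \left(-1161 + 2909\right) + 5 = 1748 + 5 = 1753$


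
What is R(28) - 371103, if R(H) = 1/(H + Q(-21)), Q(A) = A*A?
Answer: -174047306/469 ≈ -3.7110e+5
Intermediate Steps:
Q(A) = A²
R(H) = 1/(441 + H) (R(H) = 1/(H + (-21)²) = 1/(H + 441) = 1/(441 + H))
R(28) - 371103 = 1/(441 + 28) - 371103 = 1/469 - 371103 = -174047306/469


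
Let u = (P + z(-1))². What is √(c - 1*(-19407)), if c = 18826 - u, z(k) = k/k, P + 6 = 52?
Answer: 2*√9006 ≈ 189.80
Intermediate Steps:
P = 46 (P = -6 + 52 = 46)
z(k) = 1
u = 2209 (u = (46 + 1)² = 47² = 2209)
c = 16617 (c = 18826 - 1*2209 = 18826 - 2209 = 16617)
√(c - 1*(-19407)) = √(16617 - 1*(-19407)) = √(16617 + 19407) = √36024 = 2*√9006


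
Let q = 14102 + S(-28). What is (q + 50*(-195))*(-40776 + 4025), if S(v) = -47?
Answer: -158213055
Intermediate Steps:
q = 14055 (q = 14102 - 47 = 14055)
(q + 50*(-195))*(-40776 + 4025) = (14055 + 50*(-195))*(-40776 + 4025) = (14055 - 9750)*(-36751) = 4305*(-36751) = -158213055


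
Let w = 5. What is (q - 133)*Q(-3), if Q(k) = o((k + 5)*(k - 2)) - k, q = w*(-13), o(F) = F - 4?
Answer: 2178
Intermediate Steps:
o(F) = -4 + F
q = -65 (q = 5*(-13) = -65)
Q(k) = -4 - k + (-2 + k)*(5 + k) (Q(k) = (-4 + (k + 5)*(k - 2)) - k = (-4 + (5 + k)*(-2 + k)) - k = (-4 + (-2 + k)*(5 + k)) - k = -4 - k + (-2 + k)*(5 + k))
(q - 133)*Q(-3) = (-65 - 133)*(-14 + (-3)² + 2*(-3)) = -198*(-14 + 9 - 6) = -198*(-11) = 2178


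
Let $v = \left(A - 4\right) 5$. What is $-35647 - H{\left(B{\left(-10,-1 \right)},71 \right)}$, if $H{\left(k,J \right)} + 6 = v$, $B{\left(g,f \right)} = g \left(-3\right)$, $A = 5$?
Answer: $-35646$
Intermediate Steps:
$B{\left(g,f \right)} = - 3 g$
$v = 5$ ($v = \left(5 - 4\right) 5 = 1 \cdot 5 = 5$)
$H{\left(k,J \right)} = -1$ ($H{\left(k,J \right)} = -6 + 5 = -1$)
$-35647 - H{\left(B{\left(-10,-1 \right)},71 \right)} = -35647 - -1 = -35647 + 1 = -35646$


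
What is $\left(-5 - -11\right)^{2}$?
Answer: $36$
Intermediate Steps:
$\left(-5 - -11\right)^{2} = \left(-5 + \left(-6 + 17\right)\right)^{2} = \left(-5 + 11\right)^{2} = 6^{2} = 36$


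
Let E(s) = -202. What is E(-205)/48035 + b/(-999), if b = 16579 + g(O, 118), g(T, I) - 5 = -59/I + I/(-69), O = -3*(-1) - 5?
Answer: -109945714169/6622201170 ≈ -16.603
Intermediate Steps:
O = -2 (O = 3 - 5 = -2)
g(T, I) = 5 - 59/I - I/69 (g(T, I) = 5 + (-59/I + I/(-69)) = 5 + (-59/I + I*(-1/69)) = 5 + (-59/I - I/69) = 5 - 59/I - I/69)
b = 2288287/138 (b = 16579 + (5 - 59/118 - 1/69*118) = 16579 + (5 - 59*1/118 - 118/69) = 16579 + (5 - ½ - 118/69) = 16579 + 385/138 = 2288287/138 ≈ 16582.)
E(-205)/48035 + b/(-999) = -202/48035 + (2288287/138)/(-999) = -202*1/48035 + (2288287/138)*(-1/999) = -202/48035 - 2288287/137862 = -109945714169/6622201170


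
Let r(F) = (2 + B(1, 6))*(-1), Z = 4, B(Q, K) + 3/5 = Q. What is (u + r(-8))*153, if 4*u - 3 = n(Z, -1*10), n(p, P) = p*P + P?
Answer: -43299/20 ≈ -2164.9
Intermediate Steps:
B(Q, K) = -⅗ + Q
n(p, P) = P + P*p (n(p, P) = P*p + P = P + P*p)
u = -47/4 (u = ¾ + ((-1*10)*(1 + 4))/4 = ¾ + (-10*5)/4 = ¾ + (¼)*(-50) = ¾ - 25/2 = -47/4 ≈ -11.750)
r(F) = -12/5 (r(F) = (2 + (-⅗ + 1))*(-1) = (2 + ⅖)*(-1) = (12/5)*(-1) = -12/5)
(u + r(-8))*153 = (-47/4 - 12/5)*153 = -283/20*153 = -43299/20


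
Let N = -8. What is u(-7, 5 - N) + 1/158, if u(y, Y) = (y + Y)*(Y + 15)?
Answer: 26545/158 ≈ 168.01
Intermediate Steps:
u(y, Y) = (15 + Y)*(Y + y) (u(y, Y) = (Y + y)*(15 + Y) = (15 + Y)*(Y + y))
u(-7, 5 - N) + 1/158 = ((5 - 1*(-8))² + 15*(5 - 1*(-8)) + 15*(-7) + (5 - 1*(-8))*(-7)) + 1/158 = ((5 + 8)² + 15*(5 + 8) - 105 + (5 + 8)*(-7)) + 1/158 = (13² + 15*13 - 105 + 13*(-7)) + 1/158 = (169 + 195 - 105 - 91) + 1/158 = 168 + 1/158 = 26545/158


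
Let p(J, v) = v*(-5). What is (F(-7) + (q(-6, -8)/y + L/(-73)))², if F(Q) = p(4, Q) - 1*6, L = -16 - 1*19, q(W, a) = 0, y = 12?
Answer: 4631104/5329 ≈ 869.04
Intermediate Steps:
L = -35 (L = -16 - 19 = -35)
p(J, v) = -5*v
F(Q) = -6 - 5*Q (F(Q) = -5*Q - 1*6 = -5*Q - 6 = -6 - 5*Q)
(F(-7) + (q(-6, -8)/y + L/(-73)))² = ((-6 - 5*(-7)) + (0/12 - 35/(-73)))² = ((-6 + 35) + (0*(1/12) - 35*(-1/73)))² = (29 + (0 + 35/73))² = (29 + 35/73)² = (2152/73)² = 4631104/5329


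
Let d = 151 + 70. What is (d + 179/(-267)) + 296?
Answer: 137860/267 ≈ 516.33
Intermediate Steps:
d = 221
(d + 179/(-267)) + 296 = (221 + 179/(-267)) + 296 = (221 + 179*(-1/267)) + 296 = (221 - 179/267) + 296 = 58828/267 + 296 = 137860/267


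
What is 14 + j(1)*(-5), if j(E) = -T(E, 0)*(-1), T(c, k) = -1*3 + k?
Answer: 29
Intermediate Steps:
T(c, k) = -3 + k
j(E) = -3 (j(E) = -(-3 + 0)*(-1) = -1*(-3)*(-1) = 3*(-1) = -3)
14 + j(1)*(-5) = 14 - 3*(-5) = 14 + 15 = 29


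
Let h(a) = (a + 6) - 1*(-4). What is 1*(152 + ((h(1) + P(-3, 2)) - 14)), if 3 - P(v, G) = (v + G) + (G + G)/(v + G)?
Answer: 157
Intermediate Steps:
h(a) = 10 + a (h(a) = (6 + a) + 4 = 10 + a)
P(v, G) = 3 - G - v - 2*G/(G + v) (P(v, G) = 3 - ((v + G) + (G + G)/(v + G)) = 3 - ((G + v) + (2*G)/(G + v)) = 3 - ((G + v) + 2*G/(G + v)) = 3 - (G + v + 2*G/(G + v)) = 3 + (-G - v - 2*G/(G + v)) = 3 - G - v - 2*G/(G + v))
1*(152 + ((h(1) + P(-3, 2)) - 14)) = 1*(152 + (((10 + 1) + (2 - 1*2² - 1*(-3)² + 3*(-3) - 2*2*(-3))/(2 - 3)) - 14)) = 1*(152 + ((11 + (2 - 1*4 - 1*9 - 9 + 12)/(-1)) - 14)) = 1*(152 + ((11 - (2 - 4 - 9 - 9 + 12)) - 14)) = 1*(152 + ((11 - 1*(-8)) - 14)) = 1*(152 + ((11 + 8) - 14)) = 1*(152 + (19 - 14)) = 1*(152 + 5) = 1*157 = 157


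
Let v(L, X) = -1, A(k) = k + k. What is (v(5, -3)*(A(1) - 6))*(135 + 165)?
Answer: 1200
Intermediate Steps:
A(k) = 2*k
(v(5, -3)*(A(1) - 6))*(135 + 165) = (-(2*1 - 6))*(135 + 165) = -(2 - 6)*300 = -1*(-4)*300 = 4*300 = 1200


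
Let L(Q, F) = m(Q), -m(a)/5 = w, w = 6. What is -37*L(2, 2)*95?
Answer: 105450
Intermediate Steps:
m(a) = -30 (m(a) = -5*6 = -30)
L(Q, F) = -30
-37*L(2, 2)*95 = -37*(-30)*95 = 1110*95 = 105450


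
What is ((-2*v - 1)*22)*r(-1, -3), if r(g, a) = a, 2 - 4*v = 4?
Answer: 0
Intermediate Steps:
v = -½ (v = ½ - ¼*4 = ½ - 1 = -½ ≈ -0.50000)
((-2*v - 1)*22)*r(-1, -3) = ((-2*(-½) - 1)*22)*(-3) = ((1 - 1)*22)*(-3) = (0*22)*(-3) = 0*(-3) = 0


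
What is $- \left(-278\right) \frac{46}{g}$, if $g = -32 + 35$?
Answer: $\frac{12788}{3} \approx 4262.7$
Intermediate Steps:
$g = 3$
$- \left(-278\right) \frac{46}{g} = - \left(-278\right) \frac{46}{3} = - \left(-278\right) 46 \cdot \frac{1}{3} = - \frac{\left(-278\right) 46}{3} = \left(-1\right) \left(- \frac{12788}{3}\right) = \frac{12788}{3}$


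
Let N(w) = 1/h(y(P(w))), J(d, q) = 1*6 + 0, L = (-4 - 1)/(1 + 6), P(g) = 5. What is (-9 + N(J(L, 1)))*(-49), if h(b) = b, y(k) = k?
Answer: 2156/5 ≈ 431.20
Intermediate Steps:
L = -5/7 ≈ -0.71429
J(d, q) = 6 (J(d, q) = 6 + 0 = 6)
N(w) = 1/5
(-9 + N(J(L, 1)))*(-49) = (-9 + 1/5)*(-49) = -44/5*(-49) = 2156/5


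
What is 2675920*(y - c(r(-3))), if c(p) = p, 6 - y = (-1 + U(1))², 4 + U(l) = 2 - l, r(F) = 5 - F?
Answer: -48166560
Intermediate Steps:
U(l) = -2 - l (U(l) = -4 + (2 - l) = -2 - l)
y = -10 (y = 6 - (-1 + (-2 - 1*1))² = 6 - (-1 + (-2 - 1))² = 6 - (-1 - 3)² = 6 - 1*(-4)² = 6 - 1*16 = 6 - 16 = -10)
2675920*(y - c(r(-3))) = 2675920*(-10 - (5 - 1*(-3))) = 2675920*(-10 - (5 + 3)) = 2675920*(-10 - 1*8) = 2675920*(-10 - 8) = 2675920*(-18) = -48166560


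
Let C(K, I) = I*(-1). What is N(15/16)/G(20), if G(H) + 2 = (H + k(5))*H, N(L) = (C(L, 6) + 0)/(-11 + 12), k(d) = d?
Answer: -1/83 ≈ -0.012048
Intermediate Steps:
C(K, I) = -I
N(L) = -6 (N(L) = (-1*6 + 0)/(-11 + 12) = (-6 + 0)/1 = -6*1 = -6)
G(H) = -2 + H*(5 + H) (G(H) = -2 + (H + 5)*H = -2 + (5 + H)*H = -2 + H*(5 + H))
N(15/16)/G(20) = -6/(-2 + 20**2 + 5*20) = -6/(-2 + 400 + 100) = -6/498 = -6*1/498 = -1/83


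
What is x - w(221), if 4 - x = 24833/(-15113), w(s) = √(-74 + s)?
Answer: 85285/15113 - 7*√3 ≈ -6.4812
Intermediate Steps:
x = 85285/15113 (x = 4 - 24833/(-15113) = 4 - 24833*(-1)/15113 = 4 - 1*(-24833/15113) = 4 + 24833/15113 = 85285/15113 ≈ 5.6432)
x - w(221) = 85285/15113 - √(-74 + 221) = 85285/15113 - √147 = 85285/15113 - 7*√3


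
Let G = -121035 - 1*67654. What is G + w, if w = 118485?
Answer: -70204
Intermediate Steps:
G = -188689 (G = -121035 - 67654 = -188689)
G + w = -188689 + 118485 = -70204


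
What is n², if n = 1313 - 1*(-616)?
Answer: 3721041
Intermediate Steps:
n = 1929 (n = 1313 + 616 = 1929)
n² = 1929² = 3721041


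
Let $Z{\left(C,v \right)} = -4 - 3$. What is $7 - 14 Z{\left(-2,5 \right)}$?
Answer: $105$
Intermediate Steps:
$Z{\left(C,v \right)} = -7$ ($Z{\left(C,v \right)} = -4 - 3 = -7$)
$7 - 14 Z{\left(-2,5 \right)} = 7 - -98 = 7 + 98 = 105$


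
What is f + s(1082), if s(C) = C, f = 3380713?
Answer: 3381795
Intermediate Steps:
f + s(1082) = 3380713 + 1082 = 3381795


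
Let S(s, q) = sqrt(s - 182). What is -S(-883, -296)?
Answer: -I*sqrt(1065) ≈ -32.634*I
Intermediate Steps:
S(s, q) = sqrt(-182 + s)
-S(-883, -296) = -sqrt(-182 - 883) = -sqrt(-1065) = -I*sqrt(1065)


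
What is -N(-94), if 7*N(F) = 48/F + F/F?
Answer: -23/329 ≈ -0.069909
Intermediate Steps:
N(F) = 1/7 + 48/(7*F) (N(F) = (48/F + F/F)/7 = (48/F + 1)/7 = (1 + 48/F)/7 = 1/7 + 48/(7*F))
-N(-94) = -(48 - 94)/(7*(-94)) = -(-1)*(-46)/(7*94) = -1*23/329 = -23/329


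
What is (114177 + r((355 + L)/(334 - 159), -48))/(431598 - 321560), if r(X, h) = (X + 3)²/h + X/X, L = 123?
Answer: 167840653991/161755860000 ≈ 1.0376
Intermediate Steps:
r(X, h) = 1 + (3 + X)²/h (r(X, h) = (3 + X)²/h + 1 = 1 + (3 + X)²/h)
(114177 + r((355 + L)/(334 - 159), -48))/(431598 - 321560) = (114177 + (-48 + (3 + (355 + 123)/(334 - 159))²)/(-48))/(431598 - 321560) = (114177 - (-48 + (3 + 478/175)²)/48)/110038 = (114177 - (-48 + (3 + 478*(1/175))²)/48)*(1/110038) = (114177 - (-48 + (3 + 478/175)²)/48)*(1/110038) = (114177 - (-48 + (1003/175)²)/48)*(1/110038) = (114177 - (-48 + 1006009/30625)/48)*(1/110038) = (114177 - 1/48*(-463991/30625))*(1/110038) = (114177 + 463991/1470000)*(1/110038) = (167840653991/1470000)*(1/110038) = 167840653991/161755860000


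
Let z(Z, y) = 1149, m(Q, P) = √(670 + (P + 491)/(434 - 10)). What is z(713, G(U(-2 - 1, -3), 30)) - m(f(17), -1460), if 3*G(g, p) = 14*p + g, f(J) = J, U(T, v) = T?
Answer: 1149 - √30009766/212 ≈ 1123.2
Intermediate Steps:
G(g, p) = g/3 + 14*p/3 (G(g, p) = (14*p + g)/3 = (g + 14*p)/3 = g/3 + 14*p/3)
m(Q, P) = √(284571/424 + P/424) (m(Q, P) = √(670 + (491 + P)/424) = √(670 + (491 + P)*(1/424)) = √(670 + (491/424 + P/424)) = √(284571/424 + P/424))
z(713, G(U(-2 - 1, -3), 30)) - m(f(17), -1460) = 1149 - √(30164526 + 106*(-1460))/212 = 1149 - √(30164526 - 154760)/212 = 1149 - √30009766/212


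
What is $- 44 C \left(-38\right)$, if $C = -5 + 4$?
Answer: $-1672$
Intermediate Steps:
$C = -1$
$- 44 C \left(-38\right) = \left(-44\right) \left(-1\right) \left(-38\right) = 44 \left(-38\right) = -1672$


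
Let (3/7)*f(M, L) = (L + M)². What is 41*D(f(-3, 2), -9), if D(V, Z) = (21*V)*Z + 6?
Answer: -17835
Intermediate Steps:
f(M, L) = 7*(L + M)²/3
D(V, Z) = 6 + 21*V*Z (D(V, Z) = 21*V*Z + 6 = 6 + 21*V*Z)
41*D(f(-3, 2), -9) = 41*(6 + 21*(7*(2 - 3)²/3)*(-9)) = 41*(6 + 21*((7/3)*(-1)²)*(-9)) = 41*(6 + 21*((7/3)*1)*(-9)) = 41*(6 + 21*(7/3)*(-9)) = 41*(6 - 441) = 41*(-435) = -17835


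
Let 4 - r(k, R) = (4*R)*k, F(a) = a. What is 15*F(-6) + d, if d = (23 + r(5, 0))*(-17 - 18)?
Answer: -1035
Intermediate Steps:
r(k, R) = 4 - 4*R*k
d = -945 (d = (23 + (4 - 4*0*5))*(-17 - 18) = (23 + (4 + 0))*(-35) = (23 + 4)*(-35) = 27*(-35) = -945)
15*F(-6) + d = 15*(-6) - 945 = -90 - 945 = -1035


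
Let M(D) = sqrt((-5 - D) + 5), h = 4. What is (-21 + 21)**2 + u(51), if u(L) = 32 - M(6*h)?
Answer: 32 - 2*I*sqrt(6) ≈ 32.0 - 4.899*I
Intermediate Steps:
M(D) = sqrt(-D)
u(L) = 32 - 2*I*sqrt(6) (u(L) = 32 - sqrt(-6*4) = 32 - sqrt(-1*24) = 32 - sqrt(-24) = 32 - 2*I*sqrt(6))
(-21 + 21)**2 + u(51) = (-21 + 21)**2 + (32 - 2*I*sqrt(6)) = 0**2 + (32 - 2*I*sqrt(6)) = 0 + (32 - 2*I*sqrt(6)) = 32 - 2*I*sqrt(6)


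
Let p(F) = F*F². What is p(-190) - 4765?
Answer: -6863765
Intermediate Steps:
p(F) = F³
p(-190) - 4765 = (-190)³ - 4765 = -6859000 - 4765 = -6863765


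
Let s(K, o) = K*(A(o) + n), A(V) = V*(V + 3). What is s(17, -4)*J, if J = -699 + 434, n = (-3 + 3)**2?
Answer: -18020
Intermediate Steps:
A(V) = V*(3 + V)
n = 0 (n = 0**2 = 0)
s(K, o) = K*o*(3 + o) (s(K, o) = K*(o*(3 + o) + 0) = K*(o*(3 + o)) = K*o*(3 + o))
J = -265
s(17, -4)*J = (17*(-4)*(3 - 4))*(-265) = (17*(-4)*(-1))*(-265) = 68*(-265) = -18020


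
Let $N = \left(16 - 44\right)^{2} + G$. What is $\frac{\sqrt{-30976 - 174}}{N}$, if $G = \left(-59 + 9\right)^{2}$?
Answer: $\frac{5 i \sqrt{1246}}{3284} \approx 0.053743 i$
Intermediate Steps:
$G = 2500$ ($G = \left(-50\right)^{2} = 2500$)
$N = 3284$ ($N = \left(16 - 44\right)^{2} + 2500 = \left(-28\right)^{2} + 2500 = 784 + 2500 = 3284$)
$\frac{\sqrt{-30976 - 174}}{N} = \frac{\sqrt{-30976 - 174}}{3284} = \sqrt{-31150} \cdot \frac{1}{3284} = 5 i \sqrt{1246} \cdot \frac{1}{3284} = \frac{5 i \sqrt{1246}}{3284}$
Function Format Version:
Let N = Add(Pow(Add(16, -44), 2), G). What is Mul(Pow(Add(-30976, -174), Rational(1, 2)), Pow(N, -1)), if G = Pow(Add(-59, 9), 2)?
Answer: Mul(Rational(5, 3284), I, Pow(1246, Rational(1, 2))) ≈ Mul(0.053743, I)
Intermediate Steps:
G = 2500 (G = Pow(-50, 2) = 2500)
N = 3284 (N = Add(Pow(Add(16, -44), 2), 2500) = Add(Pow(-28, 2), 2500) = Add(784, 2500) = 3284)
Mul(Pow(Add(-30976, -174), Rational(1, 2)), Pow(N, -1)) = Mul(Pow(Add(-30976, -174), Rational(1, 2)), Pow(3284, -1)) = Mul(Pow(-31150, Rational(1, 2)), Rational(1, 3284)) = Mul(Mul(5, I, Pow(1246, Rational(1, 2))), Rational(1, 3284)) = Mul(Rational(5, 3284), I, Pow(1246, Rational(1, 2)))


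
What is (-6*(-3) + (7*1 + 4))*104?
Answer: 3016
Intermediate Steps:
(-6*(-3) + (7*1 + 4))*104 = (18 + (7 + 4))*104 = (18 + 11)*104 = 29*104 = 3016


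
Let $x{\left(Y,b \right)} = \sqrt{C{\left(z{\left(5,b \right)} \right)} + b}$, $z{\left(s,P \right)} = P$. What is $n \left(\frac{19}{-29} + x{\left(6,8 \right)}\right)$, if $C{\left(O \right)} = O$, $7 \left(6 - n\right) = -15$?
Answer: $\frac{5529}{203} \approx 27.236$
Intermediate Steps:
$n = \frac{57}{7}$ ($n = 6 - - \frac{15}{7} = 6 + \frac{15}{7} = \frac{57}{7} \approx 8.1429$)
$x{\left(Y,b \right)} = \sqrt{2} \sqrt{b}$ ($x{\left(Y,b \right)} = \sqrt{b + b} = \sqrt{2 b} = \sqrt{2} \sqrt{b}$)
$n \left(\frac{19}{-29} + x{\left(6,8 \right)}\right) = \frac{57 \left(\frac{19}{-29} + \sqrt{2} \sqrt{8}\right)}{7} = \frac{57 \left(19 \left(- \frac{1}{29}\right) + \sqrt{2} \cdot 2 \sqrt{2}\right)}{7} = \frac{57 \left(- \frac{19}{29} + 4\right)}{7} = \frac{57}{7} \cdot \frac{97}{29} = \frac{5529}{203}$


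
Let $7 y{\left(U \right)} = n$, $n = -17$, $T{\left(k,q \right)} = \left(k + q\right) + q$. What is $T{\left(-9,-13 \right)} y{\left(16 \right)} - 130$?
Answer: $-45$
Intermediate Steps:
$T{\left(k,q \right)} = k + 2 q$
$y{\left(U \right)} = - \frac{17}{7}$ ($y{\left(U \right)} = \frac{1}{7} \left(-17\right) = - \frac{17}{7}$)
$T{\left(-9,-13 \right)} y{\left(16 \right)} - 130 = \left(-9 + 2 \left(-13\right)\right) \left(- \frac{17}{7}\right) - 130 = \left(-9 - 26\right) \left(- \frac{17}{7}\right) - 130 = \left(-35\right) \left(- \frac{17}{7}\right) - 130 = 85 - 130 = -45$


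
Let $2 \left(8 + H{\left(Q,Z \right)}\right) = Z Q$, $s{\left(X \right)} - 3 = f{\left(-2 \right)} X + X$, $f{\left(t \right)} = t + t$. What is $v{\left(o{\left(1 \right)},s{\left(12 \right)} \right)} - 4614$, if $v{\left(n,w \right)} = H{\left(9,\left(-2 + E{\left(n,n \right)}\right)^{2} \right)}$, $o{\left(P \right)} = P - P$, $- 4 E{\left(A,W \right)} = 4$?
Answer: $- \frac{9163}{2} \approx -4581.5$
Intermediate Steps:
$f{\left(t \right)} = 2 t$
$s{\left(X \right)} = 3 - 3 X$ ($s{\left(X \right)} = 3 + \left(2 \left(-2\right) X + X\right) = 3 + \left(- 4 X + X\right) = 3 - 3 X$)
$E{\left(A,W \right)} = -1$ ($E{\left(A,W \right)} = \left(- \frac{1}{4}\right) 4 = -1$)
$H{\left(Q,Z \right)} = -8 + \frac{Q Z}{2}$ ($H{\left(Q,Z \right)} = -8 + \frac{Z Q}{2} = -8 + \frac{Q Z}{2}$)
$o{\left(P \right)} = 0$
$v{\left(n,w \right)} = \frac{65}{2}$ ($v{\left(n,w \right)} = -8 + \frac{1}{2} \cdot 9 \left(-2 - 1\right)^{2} = -8 + \frac{1}{2} \cdot 9 \left(-3\right)^{2} = -8 + \frac{1}{2} \cdot 9 \cdot 9 = -8 + \frac{81}{2} = \frac{65}{2}$)
$v{\left(o{\left(1 \right)},s{\left(12 \right)} \right)} - 4614 = \frac{65}{2} - 4614 = - \frac{9163}{2}$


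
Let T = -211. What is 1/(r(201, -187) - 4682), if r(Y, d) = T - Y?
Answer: -1/5094 ≈ -0.00019631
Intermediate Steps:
r(Y, d) = -211 - Y
1/(r(201, -187) - 4682) = 1/((-211 - 1*201) - 4682) = 1/((-211 - 201) - 4682) = 1/(-412 - 4682) = 1/(-5094) = -1/5094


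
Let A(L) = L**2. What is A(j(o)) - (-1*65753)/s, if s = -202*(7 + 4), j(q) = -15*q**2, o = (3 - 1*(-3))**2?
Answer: 839723953447/2222 ≈ 3.7791e+8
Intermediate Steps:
o = 36 (o = (3 + 3)**2 = 6**2 = 36)
s = -2222 (s = -202*11 = -2222)
A(j(o)) - (-1*65753)/s = (-15*36**2)**2 - (-1*65753)/(-2222) = (-15*1296)**2 - (-65753)*(-1)/2222 = (-19440)**2 - 1*65753/2222 = 377913600 - 65753/2222 = 839723953447/2222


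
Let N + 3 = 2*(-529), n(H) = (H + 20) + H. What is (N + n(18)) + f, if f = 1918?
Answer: 913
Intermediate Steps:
n(H) = 20 + 2*H (n(H) = (20 + H) + H = 20 + 2*H)
N = -1061 (N = -3 + 2*(-529) = -3 - 1058 = -1061)
(N + n(18)) + f = (-1061 + (20 + 2*18)) + 1918 = (-1061 + (20 + 36)) + 1918 = (-1061 + 56) + 1918 = -1005 + 1918 = 913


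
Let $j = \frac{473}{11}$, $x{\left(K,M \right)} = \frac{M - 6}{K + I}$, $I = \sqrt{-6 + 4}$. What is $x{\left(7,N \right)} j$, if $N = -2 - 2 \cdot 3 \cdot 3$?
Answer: $- \frac{7826}{51} + \frac{1118 i \sqrt{2}}{51} \approx -153.45 + 31.002 i$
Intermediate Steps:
$I = i \sqrt{2}$ ($I = \sqrt{-2} = i \sqrt{2} \approx 1.4142 i$)
$N = -20$ ($N = -2 - 18 = -20$)
$x{\left(K,M \right)} = \frac{-6 + M}{K + i \sqrt{2}}$ ($x{\left(K,M \right)} = \frac{M - 6}{K + i \sqrt{2}} = \frac{-6 + M}{K + i \sqrt{2}}$)
$j = 43$ ($j = 473 \cdot \frac{1}{11} = 43$)
$x{\left(7,N \right)} j = \frac{-6 - 20}{7 + i \sqrt{2}} \cdot 43 = \frac{1}{7 + i \sqrt{2}} \left(-26\right) 43 = - \frac{26}{7 + i \sqrt{2}} \cdot 43 = - \frac{1118}{7 + i \sqrt{2}}$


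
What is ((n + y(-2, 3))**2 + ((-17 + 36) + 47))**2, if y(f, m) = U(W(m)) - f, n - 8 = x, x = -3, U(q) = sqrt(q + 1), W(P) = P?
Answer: 21609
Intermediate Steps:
U(q) = sqrt(1 + q)
n = 5 (n = 8 - 3 = 5)
y(f, m) = sqrt(1 + m) - f
((n + y(-2, 3))**2 + ((-17 + 36) + 47))**2 = ((5 + (sqrt(1 + 3) - 1*(-2)))**2 + ((-17 + 36) + 47))**2 = ((5 + (sqrt(4) + 2))**2 + (19 + 47))**2 = ((5 + (2 + 2))**2 + 66)**2 = ((5 + 4)**2 + 66)**2 = (9**2 + 66)**2 = (81 + 66)**2 = 147**2 = 21609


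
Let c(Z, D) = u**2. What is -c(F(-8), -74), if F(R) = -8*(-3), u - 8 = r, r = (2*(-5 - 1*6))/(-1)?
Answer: -900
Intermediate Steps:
r = 22 (r = (2*(-5 - 6))*(-1) = (2*(-11))*(-1) = -22*(-1) = 22)
u = 30 (u = 8 + 22 = 30)
F(R) = 24 (F(R) = -2*(-12) = 24)
c(Z, D) = 900 (c(Z, D) = 30**2 = 900)
-c(F(-8), -74) = -1*900 = -900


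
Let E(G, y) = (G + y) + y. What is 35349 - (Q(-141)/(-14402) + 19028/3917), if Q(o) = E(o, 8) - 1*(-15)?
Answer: 996927863570/28206317 ≈ 35344.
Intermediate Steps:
E(G, y) = G + 2*y
Q(o) = 31 + o (Q(o) = (o + 2*8) - 1*(-15) = (o + 16) + 15 = (16 + o) + 15 = 31 + o)
35349 - (Q(-141)/(-14402) + 19028/3917) = 35349 - ((31 - 141)/(-14402) + 19028/3917) = 35349 - (-110*(-1/14402) + 19028*(1/3917)) = 35349 - (55/7201 + 19028/3917) = 35349 - 1*137236063/28206317 = 35349 - 137236063/28206317 = 996927863570/28206317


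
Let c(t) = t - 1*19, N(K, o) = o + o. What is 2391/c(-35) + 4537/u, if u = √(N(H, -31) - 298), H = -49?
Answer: -797/18 - 4537*I*√10/60 ≈ -44.278 - 239.12*I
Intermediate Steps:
N(K, o) = 2*o
u = 6*I*√10 (u = √(2*(-31) - 298) = √(-62 - 298) = √(-360) = 6*I*√10 ≈ 18.974*I)
c(t) = -19 + t (c(t) = t - 19 = -19 + t)
2391/c(-35) + 4537/u = 2391/(-19 - 35) + 4537/((6*I*√10)) = 2391/(-54) + 4537*(-I*√10/60) = 2391*(-1/54) - 4537*I*√10/60 = -797/18 - 4537*I*√10/60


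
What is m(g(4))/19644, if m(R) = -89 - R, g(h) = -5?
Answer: -7/1637 ≈ -0.0042761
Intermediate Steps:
m(g(4))/19644 = (-89 - 1*(-5))/19644 = (-89 + 5)*(1/19644) = -84*1/19644 = -7/1637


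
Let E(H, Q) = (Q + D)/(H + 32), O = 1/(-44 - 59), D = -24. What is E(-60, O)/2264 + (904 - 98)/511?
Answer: 751991537/476644448 ≈ 1.5777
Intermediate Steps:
O = -1/103 (O = 1/(-103) = -1/103 ≈ -0.0097087)
E(H, Q) = (-24 + Q)/(32 + H) (E(H, Q) = (Q - 24)/(H + 32) = (-24 + Q)/(32 + H))
E(-60, O)/2264 + (904 - 98)/511 = ((-24 - 1/103)/(32 - 60))/2264 + (904 - 98)/511 = (-2473/103/(-28))*(1/2264) + 806*(1/511) = -1/28*(-2473/103)*(1/2264) + 806/511 = (2473/2884)*(1/2264) + 806/511 = 2473/6529376 + 806/511 = 751991537/476644448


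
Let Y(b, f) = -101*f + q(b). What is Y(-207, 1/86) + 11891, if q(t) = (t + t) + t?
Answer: 969119/86 ≈ 11269.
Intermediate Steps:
q(t) = 3*t (q(t) = 2*t + t = 3*t)
Y(b, f) = -101*f + 3*b
Y(-207, 1/86) + 11891 = (-101/86 + 3*(-207)) + 11891 = (-101*1/86 - 621) + 11891 = (-101/86 - 621) + 11891 = -53507/86 + 11891 = 969119/86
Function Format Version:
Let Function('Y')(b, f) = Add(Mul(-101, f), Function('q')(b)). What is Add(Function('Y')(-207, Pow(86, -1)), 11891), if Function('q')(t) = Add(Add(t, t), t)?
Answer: Rational(969119, 86) ≈ 11269.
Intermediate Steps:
Function('q')(t) = Mul(3, t) (Function('q')(t) = Add(Mul(2, t), t) = Mul(3, t))
Function('Y')(b, f) = Add(Mul(-101, f), Mul(3, b))
Add(Function('Y')(-207, Pow(86, -1)), 11891) = Add(Add(Mul(-101, Pow(86, -1)), Mul(3, -207)), 11891) = Add(Add(Mul(-101, Rational(1, 86)), -621), 11891) = Add(Add(Rational(-101, 86), -621), 11891) = Add(Rational(-53507, 86), 11891) = Rational(969119, 86)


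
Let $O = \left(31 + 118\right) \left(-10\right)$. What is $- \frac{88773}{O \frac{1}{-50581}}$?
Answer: $- \frac{4490227113}{1490} \approx -3.0136 \cdot 10^{6}$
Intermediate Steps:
$O = -1490$ ($O = 149 \left(-10\right) = -1490$)
$- \frac{88773}{O \frac{1}{-50581}} = - \frac{88773}{\left(-1490\right) \frac{1}{-50581}} = - \frac{88773}{\left(-1490\right) \left(- \frac{1}{50581}\right)} = - \frac{88773}{\frac{1490}{50581}} = \left(-88773\right) \frac{50581}{1490} = - \frac{4490227113}{1490}$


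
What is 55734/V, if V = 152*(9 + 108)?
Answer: 9289/2964 ≈ 3.1339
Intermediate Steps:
V = 17784 (V = 152*117 = 17784)
55734/V = 55734/17784 = 55734*(1/17784) = 9289/2964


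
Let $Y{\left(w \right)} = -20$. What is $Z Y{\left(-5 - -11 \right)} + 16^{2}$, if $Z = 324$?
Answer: $-6224$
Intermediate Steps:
$Z Y{\left(-5 - -11 \right)} + 16^{2} = 324 \left(-20\right) + 16^{2} = -6480 + 256 = -6224$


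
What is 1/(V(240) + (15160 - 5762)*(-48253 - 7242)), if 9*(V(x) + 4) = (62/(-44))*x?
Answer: -33/17210887702 ≈ -1.9174e-9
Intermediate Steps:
V(x) = -4 - 31*x/198 (V(x) = -4 + ((62/(-44))*x)/9 = -4 + ((62*(-1/44))*x)/9 = -4 + (-31*x/22)/9 = -4 - 31*x/198)
1/(V(240) + (15160 - 5762)*(-48253 - 7242)) = 1/((-4 - 31/198*240) + (15160 - 5762)*(-48253 - 7242)) = 1/((-4 - 1240/33) + 9398*(-55495)) = 1/(-1372/33 - 521542010) = 1/(-17210887702/33) = -33/17210887702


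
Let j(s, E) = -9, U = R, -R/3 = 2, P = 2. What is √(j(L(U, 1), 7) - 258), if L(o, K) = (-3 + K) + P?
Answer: I*√267 ≈ 16.34*I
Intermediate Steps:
R = -6 (R = -3*2 = -6)
U = -6
L(o, K) = -1 + K (L(o, K) = (-3 + K) + 2 = -1 + K)
√(j(L(U, 1), 7) - 258) = √(-9 - 258) = √(-267) = I*√267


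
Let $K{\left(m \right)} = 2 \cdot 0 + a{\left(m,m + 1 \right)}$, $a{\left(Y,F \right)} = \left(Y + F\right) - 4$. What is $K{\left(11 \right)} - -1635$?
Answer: $1654$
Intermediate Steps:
$a{\left(Y,F \right)} = -4 + F + Y$ ($a{\left(Y,F \right)} = \left(F + Y\right) - 4 = -4 + F + Y$)
$K{\left(m \right)} = -3 + 2 m$ ($K{\left(m \right)} = 2 \cdot 0 + \left(-4 + \left(m + 1\right) + m\right) = 0 + \left(-4 + \left(1 + m\right) + m\right) = 0 + \left(-3 + 2 m\right) = -3 + 2 m$)
$K{\left(11 \right)} - -1635 = \left(-3 + 2 \cdot 11\right) - -1635 = \left(-3 + 22\right) + 1635 = 19 + 1635 = 1654$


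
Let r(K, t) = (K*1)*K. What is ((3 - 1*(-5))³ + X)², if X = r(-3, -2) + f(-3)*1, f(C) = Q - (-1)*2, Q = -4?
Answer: 269361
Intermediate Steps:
r(K, t) = K² (r(K, t) = K*K = K²)
f(C) = -2 (f(C) = -4 - (-1)*2 = -4 - 1*(-2) = -4 + 2 = -2)
X = 7 (X = (-3)² - 2*1 = 9 - 2 = 7)
((3 - 1*(-5))³ + X)² = ((3 - 1*(-5))³ + 7)² = ((3 + 5)³ + 7)² = (8³ + 7)² = (512 + 7)² = 519² = 269361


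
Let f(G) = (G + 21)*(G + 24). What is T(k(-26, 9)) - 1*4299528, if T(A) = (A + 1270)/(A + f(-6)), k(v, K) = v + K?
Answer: -1087779331/253 ≈ -4.2995e+6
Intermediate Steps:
f(G) = (21 + G)*(24 + G)
k(v, K) = K + v
T(A) = (1270 + A)/(270 + A) (T(A) = (A + 1270)/(A + (504 + (-6)**2 + 45*(-6))) = (1270 + A)/(A + (504 + 36 - 270)) = (1270 + A)/(A + 270) = (1270 + A)/(270 + A))
T(k(-26, 9)) - 1*4299528 = (1270 + (9 - 26))/(270 + (9 - 26)) - 1*4299528 = (1270 - 17)/(270 - 17) - 4299528 = 1253/253 - 4299528 = -1087779331/253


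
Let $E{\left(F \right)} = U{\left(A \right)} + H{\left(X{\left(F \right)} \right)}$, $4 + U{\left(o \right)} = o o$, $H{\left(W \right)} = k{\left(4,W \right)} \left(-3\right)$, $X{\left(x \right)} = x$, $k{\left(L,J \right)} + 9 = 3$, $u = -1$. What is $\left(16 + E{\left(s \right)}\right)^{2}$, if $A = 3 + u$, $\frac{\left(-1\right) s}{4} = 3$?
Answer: $1156$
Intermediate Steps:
$k{\left(L,J \right)} = -6$ ($k{\left(L,J \right)} = -9 + 3 = -6$)
$s = -12$ ($s = \left(-4\right) 3 = -12$)
$H{\left(W \right)} = 18$ ($H{\left(W \right)} = \left(-6\right) \left(-3\right) = 18$)
$A = 2$ ($A = 3 - 1 = 2$)
$U{\left(o \right)} = -4 + o^{2}$ ($U{\left(o \right)} = -4 + o o = -4 + o^{2}$)
$E{\left(F \right)} = 18$ ($E{\left(F \right)} = \left(-4 + 2^{2}\right) + 18 = \left(-4 + 4\right) + 18 = 0 + 18 = 18$)
$\left(16 + E{\left(s \right)}\right)^{2} = \left(16 + 18\right)^{2} = 34^{2} = 1156$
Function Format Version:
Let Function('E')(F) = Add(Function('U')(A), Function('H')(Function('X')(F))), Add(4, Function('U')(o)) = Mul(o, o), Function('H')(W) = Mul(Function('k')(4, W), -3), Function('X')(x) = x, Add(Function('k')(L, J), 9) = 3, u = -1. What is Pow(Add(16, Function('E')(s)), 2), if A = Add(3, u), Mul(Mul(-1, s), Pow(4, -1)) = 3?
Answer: 1156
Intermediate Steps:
Function('k')(L, J) = -6 (Function('k')(L, J) = Add(-9, 3) = -6)
s = -12 (s = Mul(-4, 3) = -12)
Function('H')(W) = 18 (Function('H')(W) = Mul(-6, -3) = 18)
A = 2 (A = Add(3, -1) = 2)
Function('U')(o) = Add(-4, Pow(o, 2)) (Function('U')(o) = Add(-4, Mul(o, o)) = Add(-4, Pow(o, 2)))
Function('E')(F) = 18 (Function('E')(F) = Add(Add(-4, Pow(2, 2)), 18) = Add(Add(-4, 4), 18) = Add(0, 18) = 18)
Pow(Add(16, Function('E')(s)), 2) = Pow(Add(16, 18), 2) = Pow(34, 2) = 1156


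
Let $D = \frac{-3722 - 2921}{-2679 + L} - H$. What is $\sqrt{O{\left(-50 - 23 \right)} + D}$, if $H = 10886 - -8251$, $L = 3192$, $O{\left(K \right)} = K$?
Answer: $\frac{i \sqrt{562098261}}{171} \approx 138.65 i$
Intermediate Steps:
$H = 19137$ ($H = 10886 + 8251 = 19137$)
$D = - \frac{9823924}{513}$ ($D = \frac{-3722 - 2921}{-2679 + 3192} - 19137 = - \frac{6643}{513} - 19137 = - \frac{9823924}{513} \approx -19150.0$)
$\sqrt{O{\left(-50 - 23 \right)} + D} = \sqrt{\left(-50 - 23\right) - \frac{9823924}{513}} = \sqrt{-73 - \frac{9823924}{513}} = \sqrt{- \frac{9861373}{513}} = \frac{i \sqrt{562098261}}{171}$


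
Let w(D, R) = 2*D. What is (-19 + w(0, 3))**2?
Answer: 361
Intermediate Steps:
(-19 + w(0, 3))**2 = (-19 + 2*0)**2 = (-19 + 0)**2 = (-19)**2 = 361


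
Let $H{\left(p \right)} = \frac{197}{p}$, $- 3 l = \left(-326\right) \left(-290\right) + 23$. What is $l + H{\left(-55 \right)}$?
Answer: $- \frac{1733852}{55} \approx -31525.0$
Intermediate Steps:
$l = -31521$ ($l = - \frac{\left(-326\right) \left(-290\right) + 23}{3} = - \frac{94540 + 23}{3} = \left(- \frac{1}{3}\right) 94563 = -31521$)
$l + H{\left(-55 \right)} = -31521 + \frac{197}{-55} = -31521 + 197 \left(- \frac{1}{55}\right) = -31521 - \frac{197}{55} = - \frac{1733852}{55}$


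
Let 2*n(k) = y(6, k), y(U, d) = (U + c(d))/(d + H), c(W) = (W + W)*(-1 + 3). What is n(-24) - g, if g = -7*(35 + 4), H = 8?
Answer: 4413/16 ≈ 275.81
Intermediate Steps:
c(W) = 4*W (c(W) = (2*W)*2 = 4*W)
y(U, d) = (U + 4*d)/(8 + d) (y(U, d) = (U + 4*d)/(d + 8) = (U + 4*d)/(8 + d))
n(k) = (6 + 4*k)/(2*(8 + k)) (n(k) = ((6 + 4*k)/(8 + k))/2 = (6 + 4*k)/(2*(8 + k)))
g = -273 (g = -7*39 = -273)
n(-24) - g = (3 + 2*(-24))/(8 - 24) - 1*(-273) = (3 - 48)/(-16) + 273 = -1/16*(-45) + 273 = 45/16 + 273 = 4413/16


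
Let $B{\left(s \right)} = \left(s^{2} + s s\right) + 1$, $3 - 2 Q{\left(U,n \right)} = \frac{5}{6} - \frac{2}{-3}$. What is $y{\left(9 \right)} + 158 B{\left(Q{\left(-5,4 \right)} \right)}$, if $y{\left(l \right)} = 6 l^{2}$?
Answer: $\frac{3287}{4} \approx 821.75$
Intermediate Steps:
$Q{\left(U,n \right)} = \frac{3}{4}$ ($Q{\left(U,n \right)} = \frac{3}{2} - \frac{\frac{5}{6} - \frac{2}{-3}}{2} = \frac{3}{2} - \frac{5 \cdot \frac{1}{6} - - \frac{2}{3}}{2} = \frac{3}{2} - \frac{\frac{5}{6} + \frac{2}{3}}{2} = \frac{3}{2} - \frac{3}{4} = \frac{3}{4}$)
$B{\left(s \right)} = 1 + 2 s^{2}$ ($B{\left(s \right)} = \left(s^{2} + s^{2}\right) + 1 = 2 s^{2} + 1 = 1 + 2 s^{2}$)
$y{\left(9 \right)} + 158 B{\left(Q{\left(-5,4 \right)} \right)} = 6 \cdot 9^{2} + 158 \left(1 + 2 \left(\frac{3}{4}\right)^{2}\right) = 6 \cdot 81 + 158 \left(1 + 2 \cdot \frac{9}{16}\right) = 486 + 158 \left(1 + \frac{9}{8}\right) = 486 + 158 \cdot \frac{17}{8} = 486 + \frac{1343}{4} = \frac{3287}{4}$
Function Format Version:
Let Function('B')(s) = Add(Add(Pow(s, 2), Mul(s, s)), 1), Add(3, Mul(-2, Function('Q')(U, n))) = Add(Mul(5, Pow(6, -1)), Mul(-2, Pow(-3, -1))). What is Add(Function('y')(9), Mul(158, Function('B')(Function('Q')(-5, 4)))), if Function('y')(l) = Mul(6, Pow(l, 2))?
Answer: Rational(3287, 4) ≈ 821.75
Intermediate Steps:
Function('Q')(U, n) = Rational(3, 4) (Function('Q')(U, n) = Add(Rational(3, 2), Mul(Rational(-1, 2), Add(Mul(5, Pow(6, -1)), Mul(-2, Pow(-3, -1))))) = Add(Rational(3, 2), Mul(Rational(-1, 2), Add(Mul(5, Rational(1, 6)), Mul(-2, Rational(-1, 3))))) = Add(Rational(3, 2), Mul(Rational(-1, 2), Add(Rational(5, 6), Rational(2, 3)))) = Add(Rational(3, 2), Mul(Rational(-1, 2), Rational(3, 2))) = Add(Rational(3, 2), Rational(-3, 4)) = Rational(3, 4))
Function('B')(s) = Add(1, Mul(2, Pow(s, 2))) (Function('B')(s) = Add(Add(Pow(s, 2), Pow(s, 2)), 1) = Add(Mul(2, Pow(s, 2)), 1) = Add(1, Mul(2, Pow(s, 2))))
Add(Function('y')(9), Mul(158, Function('B')(Function('Q')(-5, 4)))) = Add(Mul(6, Pow(9, 2)), Mul(158, Add(1, Mul(2, Pow(Rational(3, 4), 2))))) = Add(Mul(6, 81), Mul(158, Add(1, Mul(2, Rational(9, 16))))) = Add(486, Mul(158, Add(1, Rational(9, 8)))) = Add(486, Mul(158, Rational(17, 8))) = Add(486, Rational(1343, 4)) = Rational(3287, 4)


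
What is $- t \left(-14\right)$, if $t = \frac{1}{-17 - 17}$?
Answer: $- \frac{7}{17} \approx -0.41176$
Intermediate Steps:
$t = - \frac{1}{34}$ ($t = \frac{1}{-34} = - \frac{1}{34} \approx -0.029412$)
$- t \left(-14\right) = \left(-1\right) \left(- \frac{1}{34}\right) \left(-14\right) = \frac{1}{34} \left(-14\right) = - \frac{7}{17}$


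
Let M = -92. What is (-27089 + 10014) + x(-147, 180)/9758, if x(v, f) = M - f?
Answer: -4900533/287 ≈ -17075.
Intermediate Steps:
x(v, f) = -92 - f
(-27089 + 10014) + x(-147, 180)/9758 = (-27089 + 10014) + (-92 - 1*180)/9758 = -17075 + (-92 - 180)*(1/9758) = -17075 - 272*1/9758 = -17075 - 8/287 = -4900533/287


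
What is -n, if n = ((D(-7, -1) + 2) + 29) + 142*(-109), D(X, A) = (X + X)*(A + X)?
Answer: 15335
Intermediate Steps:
D(X, A) = 2*X*(A + X) (D(X, A) = (2*X)*(A + X) = 2*X*(A + X))
n = -15335 (n = ((2*(-7)*(-1 - 7) + 2) + 29) + 142*(-109) = ((2*(-7)*(-8) + 2) + 29) - 15478 = ((112 + 2) + 29) - 15478 = (114 + 29) - 15478 = 143 - 15478 = -15335)
-n = -1*(-15335) = 15335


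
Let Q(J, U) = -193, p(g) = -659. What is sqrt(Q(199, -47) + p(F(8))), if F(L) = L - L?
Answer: 2*I*sqrt(213) ≈ 29.189*I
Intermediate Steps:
F(L) = 0
sqrt(Q(199, -47) + p(F(8))) = sqrt(-193 - 659) = sqrt(-852) = 2*I*sqrt(213)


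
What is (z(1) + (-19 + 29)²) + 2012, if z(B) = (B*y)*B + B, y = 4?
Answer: 2117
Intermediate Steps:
z(B) = B + 4*B² (z(B) = (B*4)*B + B = (4*B)*B + B = 4*B² + B = B + 4*B²)
(z(1) + (-19 + 29)²) + 2012 = (1*(1 + 4*1) + (-19 + 29)²) + 2012 = (1*(1 + 4) + 10²) + 2012 = (1*5 + 100) + 2012 = (5 + 100) + 2012 = 105 + 2012 = 2117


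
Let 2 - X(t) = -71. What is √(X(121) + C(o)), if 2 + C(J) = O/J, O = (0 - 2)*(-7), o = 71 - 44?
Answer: √5793/9 ≈ 8.4569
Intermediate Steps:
X(t) = 73 (X(t) = 2 - 1*(-71) = 2 + 71 = 73)
o = 27
O = 14 (O = -2*(-7) = 14)
C(J) = -2 + 14/J
√(X(121) + C(o)) = √(73 + (-2 + 14/27)) = √(73 - 40/27) = √(1931/27) = √5793/9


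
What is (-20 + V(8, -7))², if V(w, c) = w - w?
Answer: 400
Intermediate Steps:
V(w, c) = 0
(-20 + V(8, -7))² = (-20 + 0)² = (-20)² = 400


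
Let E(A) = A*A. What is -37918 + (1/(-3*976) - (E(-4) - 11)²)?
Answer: -111097105/2928 ≈ -37943.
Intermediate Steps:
E(A) = A²
-37918 + (1/(-3*976) - (E(-4) - 11)²) = -37918 + (1/(-3*976) - ((-4)² - 11)²) = -37918 + (1/(-2928) - (16 - 11)²) = -37918 + (-1/2928 - 1*5²) = -37918 + (-1/2928 - 1*25) = -37918 + (-1/2928 - 25) = -37918 - 73201/2928 = -111097105/2928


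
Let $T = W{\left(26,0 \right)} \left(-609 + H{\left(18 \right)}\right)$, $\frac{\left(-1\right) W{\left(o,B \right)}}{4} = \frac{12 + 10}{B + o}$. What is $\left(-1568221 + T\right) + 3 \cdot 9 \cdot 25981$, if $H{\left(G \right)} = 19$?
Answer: $- \frac{11241582}{13} \approx -8.6474 \cdot 10^{5}$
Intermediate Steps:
$W{\left(o,B \right)} = - \frac{88}{B + o}$ ($W{\left(o,B \right)} = - 4 \frac{12 + 10}{B + o} = - 4 \frac{22}{B + o} = - \frac{88}{B + o}$)
$T = \frac{25960}{13}$ ($T = - \frac{88}{0 + 26} \left(-609 + 19\right) = - \frac{88}{26} \left(-590\right) = \left(-88\right) \frac{1}{26} \left(-590\right) = \left(- \frac{44}{13}\right) \left(-590\right) = \frac{25960}{13} \approx 1996.9$)
$\left(-1568221 + T\right) + 3 \cdot 9 \cdot 25981 = \left(-1568221 + \frac{25960}{13}\right) + 3 \cdot 9 \cdot 25981 = - \frac{20360913}{13} + 27 \cdot 25981 = - \frac{20360913}{13} + 701487 = - \frac{11241582}{13}$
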